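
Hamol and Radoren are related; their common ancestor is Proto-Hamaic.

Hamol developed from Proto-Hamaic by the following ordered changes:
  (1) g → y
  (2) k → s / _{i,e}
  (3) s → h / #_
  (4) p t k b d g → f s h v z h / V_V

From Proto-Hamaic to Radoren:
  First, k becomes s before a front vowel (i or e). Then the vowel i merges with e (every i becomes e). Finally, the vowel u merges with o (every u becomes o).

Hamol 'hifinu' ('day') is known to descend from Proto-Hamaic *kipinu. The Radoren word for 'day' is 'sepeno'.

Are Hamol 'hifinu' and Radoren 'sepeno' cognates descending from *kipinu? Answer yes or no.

Derive the expected Radoren reflex of *kipinu:
Radoren: *kipinu
  kipinu → sipinu   [palatalisation]
  sipinu → sepenu   [vowel merger]
  sepenu → sepeno   [vowel merger]
  giving Radoren sepeno.
Radoren 'sepeno' matches the regular reflex exactly, so the pair is cognate.

yes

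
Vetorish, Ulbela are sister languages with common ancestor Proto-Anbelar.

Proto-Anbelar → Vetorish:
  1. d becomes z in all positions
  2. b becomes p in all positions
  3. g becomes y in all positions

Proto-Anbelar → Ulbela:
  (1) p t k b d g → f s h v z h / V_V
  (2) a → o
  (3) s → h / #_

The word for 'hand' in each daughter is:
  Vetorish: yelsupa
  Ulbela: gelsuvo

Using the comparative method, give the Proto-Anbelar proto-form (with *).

*gelsuba

Position 7: Vetorish has a, Ulbela has o. Vetorish preserves a here (none of its changes turn any other segment into a), so the proto-segment is *a.
Position 1: Vetorish has y, Ulbela has g. Ulbela preserves g here (none of its changes turn any other segment into g), so the proto-segment is *g.
Position 6: Vetorish has p, Ulbela has v. Taking the neighbouring segments as reconstructed: Vetorish p could go back to *p or *b; Ulbela v could go back to *b or *v — the one source consistent with every daughter is *b.
Verify the candidate proto-form against each daughter:
Vetorish: *gelsuba > gelsupa > yelsupa  (by unconditioned shift, unconditioned shift)
Ulbela: *gelsuba > gelsuva > gelsuvo  (by intervocalic lenition, vowel merger)
*gelsuba is the unique common source.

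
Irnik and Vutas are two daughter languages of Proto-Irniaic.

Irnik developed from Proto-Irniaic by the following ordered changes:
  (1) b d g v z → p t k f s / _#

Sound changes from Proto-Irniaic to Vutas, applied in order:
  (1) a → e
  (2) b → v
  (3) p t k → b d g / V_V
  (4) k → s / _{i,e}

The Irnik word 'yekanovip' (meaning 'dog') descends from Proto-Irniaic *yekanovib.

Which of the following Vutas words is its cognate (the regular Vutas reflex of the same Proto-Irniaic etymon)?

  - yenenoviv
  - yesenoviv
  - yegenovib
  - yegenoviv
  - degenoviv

yegenoviv

Vutas: start from *yekanovib.
  rule 1 (vowel merger): yekanovib → yekenovib
  rule 2 (unconditioned shift): yekenovib → yekenoviv
  rule 3 (intervocalic voicing): yekenoviv → yegenoviv
  rule 4: no change — yegenoviv
  ⇒ Vutas yegenoviv
The other candidates each miss or misapply at least one Vutas change.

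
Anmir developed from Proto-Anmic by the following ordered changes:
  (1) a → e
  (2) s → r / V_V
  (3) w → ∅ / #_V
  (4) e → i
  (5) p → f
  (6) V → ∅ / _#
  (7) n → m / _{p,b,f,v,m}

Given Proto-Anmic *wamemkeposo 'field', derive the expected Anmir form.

Anmir: start from *wamemkeposo.
  rule 1 (vowel merger): wamemkeposo → wememkeposo
  rule 2 (rhotacism): wememkeposo → wememkeporo
  rule 3 (glide loss): wememkeporo → ememkeporo
  rule 4 (vowel merger): ememkeporo → imimkiporo
  rule 5 (unconditioned shift): imimkiporo → imimkiforo
  rule 6 (apocope): imimkiforo → imimkifor
  rule 7: no change — imimkifor
  ⇒ Anmir imimkifor

imimkifor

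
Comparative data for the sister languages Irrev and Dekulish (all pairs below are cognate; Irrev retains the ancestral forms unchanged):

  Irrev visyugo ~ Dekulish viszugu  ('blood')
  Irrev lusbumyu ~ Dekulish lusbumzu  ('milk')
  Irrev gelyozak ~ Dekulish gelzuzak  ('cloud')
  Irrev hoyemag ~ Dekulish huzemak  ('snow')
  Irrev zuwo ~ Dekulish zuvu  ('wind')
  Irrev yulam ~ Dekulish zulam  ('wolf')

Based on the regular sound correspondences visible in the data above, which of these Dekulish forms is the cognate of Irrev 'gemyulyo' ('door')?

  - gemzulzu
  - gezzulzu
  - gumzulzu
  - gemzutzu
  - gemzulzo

visyugo ~ viszugu, lusbumyu ~ lusbumzu — Irrev y corresponds to Dekulish z after a consonant, before a back vowel.
gelyozak ~ gelzuzak — Irrev y corresponds to Dekulish z after a consonant, before a back vowel.
visyugo ~ viszugu, zuwo ~ zuvu — Irrev o corresponds to Dekulish u word-finally.
Applying these to Irrev 'gemyulyo':
  gemyulyo → gemzulyo   (y→z after a consonant, before a back vowel)
  gemzulyo → gemzulzo   (y→z after a consonant, before a back vowel)
  gemzulzo → gemzulzu   (o→u word-finally)
So the Dekulish cognate is 'gemzulzu'.

gemzulzu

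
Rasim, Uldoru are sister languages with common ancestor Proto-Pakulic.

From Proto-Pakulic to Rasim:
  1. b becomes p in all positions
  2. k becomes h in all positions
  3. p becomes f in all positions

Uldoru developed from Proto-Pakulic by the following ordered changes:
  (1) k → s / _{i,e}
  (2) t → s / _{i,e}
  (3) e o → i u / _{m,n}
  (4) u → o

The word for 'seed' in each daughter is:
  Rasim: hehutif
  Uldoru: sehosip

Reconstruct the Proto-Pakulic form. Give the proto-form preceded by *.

Position 1: Rasim has h, Uldoru has s. Taking the neighbouring segments as reconstructed: Rasim h could go back to *k or *h; Uldoru s could go back to *t or *k or *s — the one source consistent with every daughter is *k.
Position 4: Rasim has u, Uldoru has o. Rasim preserves u here (none of its changes turn any other segment into u), so the proto-segment is *u.
Position 5: Rasim has t, Uldoru has s. Rasim preserves t here (none of its changes turn any other segment into t), so the proto-segment is *t.
Continuing position by position gives *kehutip; check it forward:
Rasim: *kehutip
  kehutip (rule 1 does not apply)
  kehutip → hehutip   [unconditioned shift]
  hehutip → hehutif   [unconditioned shift]
  giving Rasim hehutif.
Uldoru: *kehutip > sehutip > sehusip > sehosip  (by palatalisation, palatalisation, vowel merger)
No other proto-form is consistent with every reflex, so the reconstruction is *kehutip.

*kehutip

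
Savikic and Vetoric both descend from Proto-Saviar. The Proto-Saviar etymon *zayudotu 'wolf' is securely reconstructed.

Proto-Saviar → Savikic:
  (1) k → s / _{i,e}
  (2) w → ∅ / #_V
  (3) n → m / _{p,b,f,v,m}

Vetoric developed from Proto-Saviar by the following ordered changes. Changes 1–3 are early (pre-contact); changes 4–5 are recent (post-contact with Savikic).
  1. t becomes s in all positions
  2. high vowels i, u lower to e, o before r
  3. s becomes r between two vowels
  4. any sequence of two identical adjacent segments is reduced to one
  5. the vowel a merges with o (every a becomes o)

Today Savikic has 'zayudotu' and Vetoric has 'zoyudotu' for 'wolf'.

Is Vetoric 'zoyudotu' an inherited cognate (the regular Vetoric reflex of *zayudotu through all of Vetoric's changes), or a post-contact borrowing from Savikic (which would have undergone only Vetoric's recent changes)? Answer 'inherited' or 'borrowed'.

borrowed

If inherited, *zayudotu would pass through all of Vetoric's changes:
Vetoric: *zayudotu
  zayudotu → zayudosu   [unconditioned shift]
  zayudosu (rule 2 does not apply)
  zayudosu → zayudoru   [rhotacism]
  zayudoru (rule 4 does not apply)
  zayudoru → zoyudoru   [vowel merger]
  giving Vetoric zoyudoru.
If borrowed from Savikic 'zayudotu' after the early changes, it would undergo only the recent ones:
  rule 4 (degemination): no change (zayudotu)
  rule 5 (vowel merger): zayudotu → zoyudotu
  ⇒ as a loan: zoyudotu
Vetoric 'zoyudotu' matches the loan outcome 'zoyudotu', not the inherited 'zoyudoru' — it skipped the early Vetoric changes, so it was borrowed from Savikic.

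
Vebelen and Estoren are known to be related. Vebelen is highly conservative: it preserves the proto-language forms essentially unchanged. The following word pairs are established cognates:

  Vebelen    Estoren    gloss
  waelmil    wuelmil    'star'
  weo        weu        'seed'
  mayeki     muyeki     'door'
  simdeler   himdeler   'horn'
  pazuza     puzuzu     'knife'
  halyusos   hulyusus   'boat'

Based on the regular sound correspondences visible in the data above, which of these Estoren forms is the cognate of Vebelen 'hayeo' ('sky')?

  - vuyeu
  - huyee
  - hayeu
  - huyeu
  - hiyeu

huyeu

mayeki ~ muyeki, pazuza ~ puzuzu — Vebelen a corresponds to Estoren u after a consonant, before a consonant other than r, m, n, p, b, f, v.
weo ~ weu — Vebelen o corresponds to Estoren u word-finally.
Applying these to Vebelen 'hayeo':
  hayeo → huyeo   (a→u after a consonant, before a consonant other than r, m, n, p, b, f, v)
  huyeo → huyeu   (o→u word-finally)
So the Estoren cognate is 'huyeu'.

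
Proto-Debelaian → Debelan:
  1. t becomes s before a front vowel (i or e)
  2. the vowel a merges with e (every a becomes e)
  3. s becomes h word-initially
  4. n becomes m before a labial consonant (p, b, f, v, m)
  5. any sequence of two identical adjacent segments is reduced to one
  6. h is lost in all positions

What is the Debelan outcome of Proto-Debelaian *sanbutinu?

embusinu

Debelan: start from *sanbutinu.
  rule 1 (palatalisation): sanbutinu → sanbusinu
  rule 2 (vowel merger): sanbusinu → senbusinu
  rule 3 (debuccalisation): senbusinu → henbusinu
  rule 4 (nasal place assimilation): henbusinu → hembusinu
  rule 5: no change — hembusinu
  rule 6 (h-loss): hembusinu → embusinu
  ⇒ Debelan embusinu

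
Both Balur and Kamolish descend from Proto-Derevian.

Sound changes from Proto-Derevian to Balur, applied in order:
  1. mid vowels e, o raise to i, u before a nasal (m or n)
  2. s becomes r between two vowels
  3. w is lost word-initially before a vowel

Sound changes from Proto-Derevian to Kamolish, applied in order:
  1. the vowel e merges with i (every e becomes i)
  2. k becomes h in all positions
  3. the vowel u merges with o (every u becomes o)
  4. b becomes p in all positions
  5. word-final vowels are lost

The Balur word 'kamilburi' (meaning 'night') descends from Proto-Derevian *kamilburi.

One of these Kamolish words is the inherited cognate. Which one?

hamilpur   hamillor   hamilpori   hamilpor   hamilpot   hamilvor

Kamolish: start from *kamilburi.
  rule 1: no change — kamilburi
  rule 2 (unconditioned shift): kamilburi → hamilburi
  rule 3 (vowel merger): hamilburi → hamilbori
  rule 4 (unconditioned shift): hamilbori → hamilpori
  rule 5 (apocope): hamilpori → hamilpor
  ⇒ Kamolish hamilpor

hamilpor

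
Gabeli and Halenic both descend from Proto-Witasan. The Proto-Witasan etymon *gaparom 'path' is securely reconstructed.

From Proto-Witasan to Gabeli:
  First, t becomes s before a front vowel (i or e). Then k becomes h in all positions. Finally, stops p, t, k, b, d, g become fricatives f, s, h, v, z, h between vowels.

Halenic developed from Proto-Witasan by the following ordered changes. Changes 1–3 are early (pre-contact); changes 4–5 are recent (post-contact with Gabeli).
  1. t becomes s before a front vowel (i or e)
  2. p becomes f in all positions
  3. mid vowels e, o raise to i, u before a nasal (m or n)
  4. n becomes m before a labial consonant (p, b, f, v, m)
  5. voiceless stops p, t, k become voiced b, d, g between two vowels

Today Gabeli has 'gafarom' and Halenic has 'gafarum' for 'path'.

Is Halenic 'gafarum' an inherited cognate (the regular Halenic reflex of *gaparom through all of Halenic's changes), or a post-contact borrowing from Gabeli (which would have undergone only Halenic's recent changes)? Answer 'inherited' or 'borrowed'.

inherited

If inherited, *gaparom would pass through all of Halenic's changes:
Halenic: *gaparom
  gaparom (rule 1 does not apply)
  gaparom → gafarom   [unconditioned shift]
  gafarom → gafarum   [pre-nasal raising]
  gafarum (rule 4 does not apply)
  gafarum (rule 5 does not apply)
  giving Halenic gafarum.
If borrowed from Gabeli 'gafarom' after the early changes, it would undergo only the recent ones:
  rule 4 (nasal place assimilation): no change (gafarom)
  rule 5 (intervocalic voicing): no change (gafarom)
  ⇒ as a loan: gafarom
Halenic 'gafarum' matches the inherited outcome exactly, so it is an inherited cognate, not a loan.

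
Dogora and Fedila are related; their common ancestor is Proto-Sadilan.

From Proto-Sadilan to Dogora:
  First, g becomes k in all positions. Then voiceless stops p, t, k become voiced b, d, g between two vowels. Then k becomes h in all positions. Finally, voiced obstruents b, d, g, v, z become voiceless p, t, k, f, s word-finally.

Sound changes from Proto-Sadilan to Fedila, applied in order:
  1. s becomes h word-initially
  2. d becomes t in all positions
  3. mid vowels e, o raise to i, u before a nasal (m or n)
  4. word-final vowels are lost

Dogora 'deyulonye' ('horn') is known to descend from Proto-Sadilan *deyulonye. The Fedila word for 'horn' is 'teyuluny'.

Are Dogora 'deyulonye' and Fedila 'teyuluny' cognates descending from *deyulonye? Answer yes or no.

Derive the expected Fedila reflex of *deyulonye:
Fedila: start from *deyulonye.
  rule 1: no change — deyulonye
  rule 2 (unconditioned shift): deyulonye → teyulonye
  rule 3 (pre-nasal raising): teyulonye → teyulunye
  rule 4 (apocope): teyulunye → teyuluny
  ⇒ Fedila teyuluny
Fedila 'teyuluny' matches the regular reflex exactly, so the pair is cognate.

yes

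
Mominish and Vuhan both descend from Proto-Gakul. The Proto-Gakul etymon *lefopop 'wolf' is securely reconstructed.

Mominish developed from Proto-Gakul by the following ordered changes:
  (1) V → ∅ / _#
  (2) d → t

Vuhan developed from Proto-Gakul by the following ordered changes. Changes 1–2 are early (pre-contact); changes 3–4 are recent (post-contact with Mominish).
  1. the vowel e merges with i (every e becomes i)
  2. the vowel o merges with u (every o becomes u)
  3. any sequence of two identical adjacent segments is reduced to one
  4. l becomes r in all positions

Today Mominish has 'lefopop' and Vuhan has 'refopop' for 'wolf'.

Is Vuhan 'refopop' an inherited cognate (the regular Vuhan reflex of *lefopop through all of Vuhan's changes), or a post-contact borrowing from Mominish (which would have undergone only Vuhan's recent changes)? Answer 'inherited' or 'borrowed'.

If inherited, *lefopop would pass through all of Vuhan's changes:
Vuhan: *lefopop
  lefopop → lifopop   [vowel merger]
  lifopop → lifupup   [vowel merger]
  lifupup (rule 3 does not apply)
  lifupup → rifupup   [unconditioned shift]
  giving Vuhan rifupup.
If borrowed from Mominish 'lefopop' after the early changes, it would undergo only the recent ones:
  rule 3 (degemination): no change (lefopop)
  rule 4 (unconditioned shift): lefopop → refopop
  ⇒ as a loan: refopop
Vuhan 'refopop' matches the loan outcome 'refopop', not the inherited 'rifupup' — it skipped the early Vuhan changes, so it was borrowed from Mominish.

borrowed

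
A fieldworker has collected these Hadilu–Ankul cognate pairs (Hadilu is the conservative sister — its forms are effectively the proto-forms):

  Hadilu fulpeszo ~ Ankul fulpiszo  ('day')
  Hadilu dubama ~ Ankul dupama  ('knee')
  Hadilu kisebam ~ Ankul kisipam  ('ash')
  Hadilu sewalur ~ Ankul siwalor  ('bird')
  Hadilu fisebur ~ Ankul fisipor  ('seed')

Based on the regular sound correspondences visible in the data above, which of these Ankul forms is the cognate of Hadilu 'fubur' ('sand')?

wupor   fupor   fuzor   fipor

fupor

fisebur ~ fisipor — Hadilu b corresponds to Ankul p between vowels (before a back vowel).
sewalur ~ siwalor, fisebur ~ fisipor — Hadilu u corresponds to Ankul o after a consonant, before r.
Applying these to Hadilu 'fubur':
  fubur → fupur   (b→p between vowels (before a back vowel))
  fupur → fupor   (u→o after a consonant, before r)
So the Ankul cognate is 'fupor'.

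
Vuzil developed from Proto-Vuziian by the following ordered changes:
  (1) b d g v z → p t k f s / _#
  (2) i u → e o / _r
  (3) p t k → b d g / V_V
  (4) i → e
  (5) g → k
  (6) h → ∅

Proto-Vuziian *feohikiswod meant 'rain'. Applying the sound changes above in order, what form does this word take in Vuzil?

feoekeswot

Vuzil: *feohikiswod > feohikiswot > feohigiswot > feohegeswot > feohekeswot > feoekeswot  (by final devoicing, intervocalic voicing, vowel merger, unconditioned shift, h-loss)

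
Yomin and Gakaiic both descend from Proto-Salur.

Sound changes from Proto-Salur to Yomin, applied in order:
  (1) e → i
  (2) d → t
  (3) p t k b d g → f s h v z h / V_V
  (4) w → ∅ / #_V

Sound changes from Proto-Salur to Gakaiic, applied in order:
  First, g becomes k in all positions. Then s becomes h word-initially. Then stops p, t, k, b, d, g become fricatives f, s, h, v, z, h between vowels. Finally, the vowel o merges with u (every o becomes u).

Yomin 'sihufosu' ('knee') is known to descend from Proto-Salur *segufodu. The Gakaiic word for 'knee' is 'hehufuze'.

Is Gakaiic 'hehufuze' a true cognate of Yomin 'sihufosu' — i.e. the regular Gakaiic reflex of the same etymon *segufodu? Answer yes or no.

no

Derive the expected Gakaiic reflex of *segufodu:
Gakaiic: *segufodu
  segufodu → sekufodu   [unconditioned shift]
  sekufodu → hekufodu   [debuccalisation]
  hekufodu → hehufozu   [intervocalic lenition]
  hehufozu → hehufuzu   [vowel merger]
  giving Gakaiic hehufuzu.
The regular Gakaiic reflex would be 'hehufuzu', but the attested form is 'hehufuze'. The correspondence is irregular, so they are not cognates (the Gakaiic form has a different source).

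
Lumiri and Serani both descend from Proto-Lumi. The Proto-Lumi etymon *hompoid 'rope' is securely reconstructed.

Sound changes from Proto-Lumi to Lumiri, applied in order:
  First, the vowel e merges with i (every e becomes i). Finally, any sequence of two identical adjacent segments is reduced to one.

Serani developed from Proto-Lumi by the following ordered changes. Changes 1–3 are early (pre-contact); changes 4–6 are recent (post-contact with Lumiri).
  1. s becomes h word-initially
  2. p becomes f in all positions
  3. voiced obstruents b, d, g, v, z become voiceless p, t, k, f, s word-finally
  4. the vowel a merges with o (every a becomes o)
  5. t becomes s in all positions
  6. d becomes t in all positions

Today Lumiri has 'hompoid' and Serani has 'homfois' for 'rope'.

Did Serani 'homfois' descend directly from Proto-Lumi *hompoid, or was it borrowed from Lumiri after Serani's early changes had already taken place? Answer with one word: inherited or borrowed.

If inherited, *hompoid would pass through all of Serani's changes:
Serani: start from *hompoid.
  rule 1: no change — hompoid
  rule 2 (unconditioned shift): hompoid → homfoid
  rule 3 (final devoicing): homfoid → homfoit
  rule 4: no change — homfoit
  rule 5 (unconditioned shift): homfoit → homfois
  rule 6: no change — homfois
  ⇒ Serani homfois
If borrowed from Lumiri 'hompoid' after the early changes, it would undergo only the recent ones:
  rule 4 (vowel merger): no change (hompoid)
  rule 5 (unconditioned shift): no change (hompoid)
  rule 6 (unconditioned shift): hompoid → hompoit
  ⇒ as a loan: hompoit
Serani 'homfois' matches the inherited outcome exactly, so it is an inherited cognate, not a loan.

inherited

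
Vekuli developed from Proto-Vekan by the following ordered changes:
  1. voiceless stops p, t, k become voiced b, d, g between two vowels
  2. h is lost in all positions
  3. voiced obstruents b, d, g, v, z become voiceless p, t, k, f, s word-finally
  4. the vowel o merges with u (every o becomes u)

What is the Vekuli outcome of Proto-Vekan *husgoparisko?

Vekuli: *husgoparisko
  husgoparisko → husgobarisko   [intervocalic voicing]
  husgobarisko → usgobarisko   [h-loss]
  usgobarisko (rule 3 does not apply)
  usgobarisko → usgubarisku   [vowel merger]
  giving Vekuli usgubarisku.

usgubarisku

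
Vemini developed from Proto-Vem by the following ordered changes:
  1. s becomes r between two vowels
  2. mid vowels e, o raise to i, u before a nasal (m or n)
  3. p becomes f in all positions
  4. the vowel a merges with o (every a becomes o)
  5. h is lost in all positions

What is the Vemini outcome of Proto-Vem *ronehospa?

runeosfo

Vemini: *ronehospa
  ronehospa (rule 1 does not apply)
  ronehospa → runehospa   [pre-nasal raising]
  runehospa → runehosfa   [unconditioned shift]
  runehosfa → runehosfo   [vowel merger]
  runehosfo → runeosfo   [h-loss]
  giving Vemini runeosfo.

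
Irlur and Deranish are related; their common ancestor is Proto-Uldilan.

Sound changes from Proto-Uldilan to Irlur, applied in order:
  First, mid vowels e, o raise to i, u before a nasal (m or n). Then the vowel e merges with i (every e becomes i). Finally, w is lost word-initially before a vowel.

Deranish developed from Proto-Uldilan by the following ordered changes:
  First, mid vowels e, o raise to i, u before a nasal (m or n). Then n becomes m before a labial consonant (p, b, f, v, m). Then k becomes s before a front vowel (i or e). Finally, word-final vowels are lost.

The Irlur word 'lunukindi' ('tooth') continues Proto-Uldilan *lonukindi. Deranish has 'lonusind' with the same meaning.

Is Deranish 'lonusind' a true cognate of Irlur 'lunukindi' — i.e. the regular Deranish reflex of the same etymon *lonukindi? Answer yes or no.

Derive the expected Deranish reflex of *lonukindi:
Deranish: start from *lonukindi.
  rule 1 (pre-nasal raising): lonukindi → lunukindi
  rule 2: no change — lunukindi
  rule 3 (palatalisation): lunukindi → lunusindi
  rule 4 (apocope): lunusindi → lunusind
  ⇒ Deranish lunusind
The regular Deranish reflex would be 'lunusind', but the attested form is 'lonusind'. The correspondence is irregular, so they are not cognates (the Deranish form has a different source).

no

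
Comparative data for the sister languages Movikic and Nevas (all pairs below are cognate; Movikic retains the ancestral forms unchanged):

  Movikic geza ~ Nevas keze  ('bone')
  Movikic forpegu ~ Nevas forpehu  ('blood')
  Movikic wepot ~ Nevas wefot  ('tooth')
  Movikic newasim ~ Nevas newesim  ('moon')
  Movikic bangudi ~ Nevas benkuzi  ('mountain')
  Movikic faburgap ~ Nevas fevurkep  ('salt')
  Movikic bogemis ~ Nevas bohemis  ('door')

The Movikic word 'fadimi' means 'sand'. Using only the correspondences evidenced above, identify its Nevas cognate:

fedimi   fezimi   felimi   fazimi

fezimi

newasim ~ newesim — Movikic a corresponds to Nevas e after a consonant, before a consonant other than r, m, n, p, b, f, v.
bangudi ~ benkuzi — Movikic d corresponds to Nevas z between vowels (before a front vowel).
Applying these to Movikic 'fadimi':
  fadimi → fedimi   (a→e after a consonant, before a consonant other than r, m, n, p, b, f, v)
  fedimi → fezimi   (d→z between vowels (before a front vowel))
So the Nevas cognate is 'fezimi'.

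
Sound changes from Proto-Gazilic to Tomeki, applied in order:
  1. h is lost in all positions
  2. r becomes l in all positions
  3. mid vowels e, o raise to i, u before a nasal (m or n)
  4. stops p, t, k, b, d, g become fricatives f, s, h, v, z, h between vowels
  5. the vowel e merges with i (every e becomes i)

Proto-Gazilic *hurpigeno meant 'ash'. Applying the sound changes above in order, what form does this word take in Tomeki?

ulpihino

Tomeki: *hurpigeno
  hurpigeno → urpigeno   [h-loss]
  urpigeno → ulpigeno   [unconditioned shift]
  ulpigeno → ulpigino   [pre-nasal raising]
  ulpigino → ulpihino   [intervocalic lenition]
  ulpihino (rule 5 does not apply)
  giving Tomeki ulpihino.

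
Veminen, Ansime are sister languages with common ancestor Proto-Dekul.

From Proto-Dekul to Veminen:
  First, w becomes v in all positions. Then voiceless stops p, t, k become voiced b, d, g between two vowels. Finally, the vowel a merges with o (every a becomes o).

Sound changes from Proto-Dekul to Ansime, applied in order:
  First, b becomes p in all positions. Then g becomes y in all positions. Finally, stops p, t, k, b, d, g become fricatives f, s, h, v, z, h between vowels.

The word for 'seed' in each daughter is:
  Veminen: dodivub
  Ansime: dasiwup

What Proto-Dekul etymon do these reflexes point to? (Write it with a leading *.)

Position 3: Veminen has d, Ansime has s. Taking the neighbouring segments as reconstructed: Veminen d could go back to *t or *d; Ansime s could go back to *t or *s — the one source consistent with every daughter is *t.
Position 5: Veminen has v, Ansime has w. Ansime preserves w here (none of its changes turn any other segment into w), so the proto-segment is *w.
Position 2: Veminen has o, Ansime has a. Ansime preserves a here (none of its changes turn any other segment into a), so the proto-segment is *a.
Verify the candidate proto-form against each daughter:
Veminen: start from *datiwub.
  rule 1 (unconditioned shift): datiwub → dativub
  rule 2 (intervocalic voicing): dativub → dadivub
  rule 3 (vowel merger): dadivub → dodivub
  ⇒ Veminen dodivub
Ansime: *datiwub > datiwup > dasiwup  (by unconditioned shift, intervocalic lenition)
Only *datiwub yields all of Veminen dodivub, Ansime dasiwup.

*datiwub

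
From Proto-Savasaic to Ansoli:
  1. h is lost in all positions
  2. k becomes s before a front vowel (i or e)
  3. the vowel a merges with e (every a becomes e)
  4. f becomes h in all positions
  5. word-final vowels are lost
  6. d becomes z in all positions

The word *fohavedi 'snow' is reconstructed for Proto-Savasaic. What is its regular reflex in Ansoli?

Ansoli: *fohavedi
  fohavedi → foavedi   [h-loss]
  foavedi (rule 2 does not apply)
  foavedi → foevedi   [vowel merger]
  foevedi → hoevedi   [unconditioned shift]
  hoevedi → hoeved   [apocope]
  hoeved → hoevez   [unconditioned shift]
  giving Ansoli hoevez.

hoevez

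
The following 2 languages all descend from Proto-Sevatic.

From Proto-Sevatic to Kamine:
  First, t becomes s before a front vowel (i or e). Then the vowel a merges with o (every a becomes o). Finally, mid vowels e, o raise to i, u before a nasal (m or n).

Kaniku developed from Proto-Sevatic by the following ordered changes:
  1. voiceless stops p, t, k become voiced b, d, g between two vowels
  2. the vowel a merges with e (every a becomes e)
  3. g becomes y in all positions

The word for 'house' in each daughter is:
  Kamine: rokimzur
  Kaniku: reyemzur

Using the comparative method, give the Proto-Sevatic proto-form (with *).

Position 4: Kamine has i, Kaniku has e. Taking the neighbouring segments as reconstructed: Kamine i could go back to *e or *i; Kaniku e could go back to *a or *e — the one source consistent with every daughter is *e.
Position 3: Kamine has k, Kaniku has y. Kamine preserves k here (none of its changes turn any other segment into k), so the proto-segment is *k.
This points to *rakemzur. Verify forward in each daughter:
Kamine: *rakemzur
  rakemzur (rule 1 does not apply)
  rakemzur → rokemzur   [vowel merger]
  rokemzur → rokimzur   [pre-nasal raising]
  giving Kamine rokimzur.
Kaniku: *rakemzur > ragemzur > regemzur > reyemzur  (by intervocalic voicing, vowel merger, unconditioned shift)
No other proto-form is consistent with every reflex, so the reconstruction is *rakemzur.

*rakemzur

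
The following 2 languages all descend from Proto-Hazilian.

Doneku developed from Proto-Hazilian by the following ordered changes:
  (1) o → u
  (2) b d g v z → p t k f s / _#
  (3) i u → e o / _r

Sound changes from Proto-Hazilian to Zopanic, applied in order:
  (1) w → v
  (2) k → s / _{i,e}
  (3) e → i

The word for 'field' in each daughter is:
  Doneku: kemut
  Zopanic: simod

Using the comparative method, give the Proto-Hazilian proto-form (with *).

*kemod

Position 5: Doneku has t, Zopanic has d. Zopanic preserves d here (none of its changes turn any other segment into d), so the proto-segment is *d.
Position 1: Doneku has k, Zopanic has s. Taking the neighbouring segments as reconstructed: Doneku k can only go back to *k; Zopanic s could go back to *k or *s — the one source consistent with every daughter is *k.
Verify the candidate proto-form against each daughter:
Doneku: *kemod
  kemod → kemud   [vowel merger]
  kemud → kemut   [final devoicing]
  kemut (rule 3 does not apply)
  giving Doneku kemut.
Zopanic: *kemod > semod > simod  (by palatalisation, vowel merger)
Only *kemod yields all of Doneku kemut, Zopanic simod.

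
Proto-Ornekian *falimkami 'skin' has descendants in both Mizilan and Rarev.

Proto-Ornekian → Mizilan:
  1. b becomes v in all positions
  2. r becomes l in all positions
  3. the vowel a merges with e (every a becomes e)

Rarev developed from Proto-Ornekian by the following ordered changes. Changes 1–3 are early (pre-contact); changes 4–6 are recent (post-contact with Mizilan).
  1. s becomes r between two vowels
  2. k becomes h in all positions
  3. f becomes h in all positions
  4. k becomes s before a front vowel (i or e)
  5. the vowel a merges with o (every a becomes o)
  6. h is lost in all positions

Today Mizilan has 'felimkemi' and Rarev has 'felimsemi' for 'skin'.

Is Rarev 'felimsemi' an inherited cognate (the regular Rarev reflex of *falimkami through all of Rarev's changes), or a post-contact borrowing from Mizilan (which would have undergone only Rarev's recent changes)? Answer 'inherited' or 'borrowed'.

If inherited, *falimkami would pass through all of Rarev's changes:
Rarev: *falimkami > falimhami > halimhami > holimhomi > olimomi  (by unconditioned shift, unconditioned shift, vowel merger, h-loss)
If borrowed from Mizilan 'felimkemi' after the early changes, it would undergo only the recent ones:
  rule 4 (palatalisation): felimkemi → felimsemi
  rule 5 (vowel merger): no change (felimsemi)
  rule 6 (h-loss): no change (felimsemi)
  ⇒ as a loan: felimsemi
Rarev 'felimsemi' matches the loan outcome 'felimsemi', not the inherited 'olimomi' — it skipped the early Rarev changes, so it was borrowed from Mizilan.

borrowed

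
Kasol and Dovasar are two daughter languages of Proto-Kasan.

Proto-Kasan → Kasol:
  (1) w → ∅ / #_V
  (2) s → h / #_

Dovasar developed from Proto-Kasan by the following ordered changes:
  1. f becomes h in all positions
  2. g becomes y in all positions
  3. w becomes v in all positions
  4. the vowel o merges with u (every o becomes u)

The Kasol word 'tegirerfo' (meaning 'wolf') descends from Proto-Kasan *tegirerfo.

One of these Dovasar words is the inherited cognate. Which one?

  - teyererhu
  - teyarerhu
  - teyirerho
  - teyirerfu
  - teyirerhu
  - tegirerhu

Dovasar: start from *tegirerfo.
  rule 1 (unconditioned shift): tegirerfo → tegirerho
  rule 2 (unconditioned shift): tegirerho → teyirerho
  rule 3: no change — teyirerho
  rule 4 (vowel merger): teyirerho → teyirerhu
  ⇒ Dovasar teyirerhu
Only 'teyirerhu' matches the regular Dovasar development of *tegirerfo.

teyirerhu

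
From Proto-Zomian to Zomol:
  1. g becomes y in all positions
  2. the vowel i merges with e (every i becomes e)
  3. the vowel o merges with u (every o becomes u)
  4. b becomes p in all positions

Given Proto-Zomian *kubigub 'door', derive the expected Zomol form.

Zomol: *kubigub
  kubigub → kubiyub   [unconditioned shift]
  kubiyub → kubeyub   [vowel merger]
  kubeyub (rule 3 does not apply)
  kubeyub → kupeyup   [unconditioned shift]
  giving Zomol kupeyup.

kupeyup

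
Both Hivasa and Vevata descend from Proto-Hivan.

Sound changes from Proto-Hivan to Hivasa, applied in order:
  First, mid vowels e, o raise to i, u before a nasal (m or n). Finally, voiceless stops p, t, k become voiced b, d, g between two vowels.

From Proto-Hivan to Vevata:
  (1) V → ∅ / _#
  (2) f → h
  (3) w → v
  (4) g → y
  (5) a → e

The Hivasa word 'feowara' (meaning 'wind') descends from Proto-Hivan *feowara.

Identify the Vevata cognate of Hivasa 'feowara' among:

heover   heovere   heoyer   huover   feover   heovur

heover

Vevata: *feowara
  feowara → feowar   [apocope]
  feowar → heowar   [unconditioned shift]
  heowar → heovar   [unconditioned shift]
  heovar (rule 4 does not apply)
  heovar → heover   [vowel merger]
  giving Vevata heover.
Among the options, 'heover' alone shows every Vevata change applied in order.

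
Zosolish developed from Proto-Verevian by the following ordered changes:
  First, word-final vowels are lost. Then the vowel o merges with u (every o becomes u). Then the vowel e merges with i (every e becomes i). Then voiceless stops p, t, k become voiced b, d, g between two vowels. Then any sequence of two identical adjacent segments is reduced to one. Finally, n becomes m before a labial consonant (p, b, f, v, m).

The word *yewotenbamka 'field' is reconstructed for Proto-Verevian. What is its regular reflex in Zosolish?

Zosolish: start from *yewotenbamka.
  rule 1 (apocope): yewotenbamka → yewotenbamk
  rule 2 (vowel merger): yewotenbamk → yewutenbamk
  rule 3 (vowel merger): yewutenbamk → yiwutinbamk
  rule 4 (intervocalic voicing): yiwutinbamk → yiwudinbamk
  rule 5: no change — yiwudinbamk
  rule 6 (nasal place assimilation): yiwudinbamk → yiwudimbamk
  ⇒ Zosolish yiwudimbamk

yiwudimbamk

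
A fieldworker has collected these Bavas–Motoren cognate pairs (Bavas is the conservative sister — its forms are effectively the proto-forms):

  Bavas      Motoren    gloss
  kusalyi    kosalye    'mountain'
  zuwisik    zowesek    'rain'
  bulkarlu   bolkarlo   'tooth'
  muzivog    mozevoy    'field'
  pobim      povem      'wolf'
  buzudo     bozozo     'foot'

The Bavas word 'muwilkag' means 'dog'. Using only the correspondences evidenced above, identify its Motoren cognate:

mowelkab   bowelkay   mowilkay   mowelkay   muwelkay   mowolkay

kusalyi ~ kosalye, zuwisik ~ zowesek — Bavas u corresponds to Motoren o after a consonant, before a consonant other than r, m, n, p, b, f, v.
zuwisik ~ zowesek — Bavas i corresponds to Motoren e after a consonant, before a consonant other than r, m, n, p, b, f, v.
muzivog ~ mozevoy — Bavas g corresponds to Motoren y word-finally.
Applying these to Bavas 'muwilkag':
  muwilkag → mowilkag   (u→o after a consonant, before a consonant other than r, m, n, p, b, f, v)
  mowilkag → mowelkag   (i→e after a consonant, before a consonant other than r, m, n, p, b, f, v)
  mowelkag → mowelkay   (g→y word-finally)
So the Motoren cognate is 'mowelkay'.

mowelkay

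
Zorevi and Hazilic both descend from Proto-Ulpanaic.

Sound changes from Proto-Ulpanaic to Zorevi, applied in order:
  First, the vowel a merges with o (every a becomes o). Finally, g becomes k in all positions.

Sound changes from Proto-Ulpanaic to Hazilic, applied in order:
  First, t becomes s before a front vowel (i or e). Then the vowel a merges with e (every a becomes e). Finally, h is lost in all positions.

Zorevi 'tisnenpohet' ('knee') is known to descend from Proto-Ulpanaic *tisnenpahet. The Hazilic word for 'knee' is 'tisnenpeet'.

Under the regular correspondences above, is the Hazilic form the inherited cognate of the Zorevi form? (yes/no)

Derive the expected Hazilic reflex of *tisnenpahet:
Hazilic: *tisnenpahet > sisnenpahet > sisnenpehet > sisnenpeet  (by palatalisation, vowel merger, h-loss)
The regular Hazilic reflex would be 'sisnenpeet', but the attested form is 'tisnenpeet'. The correspondence is irregular, so they are not cognates (the Hazilic form has a different source).

no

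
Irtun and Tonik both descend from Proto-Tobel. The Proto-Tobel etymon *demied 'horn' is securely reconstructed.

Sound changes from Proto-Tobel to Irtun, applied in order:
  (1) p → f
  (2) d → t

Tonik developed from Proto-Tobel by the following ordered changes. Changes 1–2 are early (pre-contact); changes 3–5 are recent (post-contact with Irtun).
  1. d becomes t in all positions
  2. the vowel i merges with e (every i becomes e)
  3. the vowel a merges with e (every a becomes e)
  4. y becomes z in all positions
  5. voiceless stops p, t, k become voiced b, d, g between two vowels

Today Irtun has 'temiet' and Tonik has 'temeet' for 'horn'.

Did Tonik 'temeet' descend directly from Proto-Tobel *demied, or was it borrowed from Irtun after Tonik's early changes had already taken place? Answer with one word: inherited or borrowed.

inherited

If inherited, *demied would pass through all of Tonik's changes:
Tonik: *demied > temiet > temeet  (by unconditioned shift, vowel merger)
If borrowed from Irtun 'temiet' after the early changes, it would undergo only the recent ones:
  rule 3 (vowel merger): no change (temiet)
  rule 4 (unconditioned shift): no change (temiet)
  rule 5 (intervocalic voicing): no change (temiet)
  ⇒ as a loan: temiet
Tonik 'temeet' matches the inherited outcome exactly, so it is an inherited cognate, not a loan.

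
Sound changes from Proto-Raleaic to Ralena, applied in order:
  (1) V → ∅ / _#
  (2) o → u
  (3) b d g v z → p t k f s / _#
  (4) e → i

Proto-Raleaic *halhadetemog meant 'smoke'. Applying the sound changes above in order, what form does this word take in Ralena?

Ralena: *halhadetemog > halhadetemug > halhadetemuk > halhaditimuk  (by vowel merger, final devoicing, vowel merger)

halhaditimuk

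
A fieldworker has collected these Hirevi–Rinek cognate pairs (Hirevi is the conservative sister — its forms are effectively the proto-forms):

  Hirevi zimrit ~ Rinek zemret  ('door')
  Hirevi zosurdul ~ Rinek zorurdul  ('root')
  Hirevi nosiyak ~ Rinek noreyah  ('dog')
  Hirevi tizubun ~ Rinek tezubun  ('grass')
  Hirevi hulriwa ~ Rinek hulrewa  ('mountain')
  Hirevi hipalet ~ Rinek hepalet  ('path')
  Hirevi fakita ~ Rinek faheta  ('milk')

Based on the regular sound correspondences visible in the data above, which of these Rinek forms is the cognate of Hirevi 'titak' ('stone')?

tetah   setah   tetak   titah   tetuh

zimrit ~ zemret, nosiyak ~ noreyah — Hirevi i corresponds to Rinek e after a consonant, before a consonant other than r, m, n, p, b, f, v.
nosiyak ~ noreyah — Hirevi k corresponds to Rinek h word-finally.
Applying these to Hirevi 'titak':
  titak → tetak   (i→e after a consonant, before a consonant other than r, m, n, p, b, f, v)
  tetak → tetah   (k→h word-finally)
So the Rinek cognate is 'tetah'.

tetah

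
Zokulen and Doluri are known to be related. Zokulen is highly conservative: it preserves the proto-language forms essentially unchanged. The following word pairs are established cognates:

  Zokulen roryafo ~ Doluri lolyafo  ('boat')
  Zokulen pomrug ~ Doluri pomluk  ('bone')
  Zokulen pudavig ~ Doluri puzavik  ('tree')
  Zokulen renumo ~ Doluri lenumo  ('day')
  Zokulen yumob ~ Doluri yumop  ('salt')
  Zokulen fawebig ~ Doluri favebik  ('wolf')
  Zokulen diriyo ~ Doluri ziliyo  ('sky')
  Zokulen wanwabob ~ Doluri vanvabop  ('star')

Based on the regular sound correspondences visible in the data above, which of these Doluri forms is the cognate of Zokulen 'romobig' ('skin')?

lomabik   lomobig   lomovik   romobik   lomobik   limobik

roryafo ~ lolyafo — Zokulen r corresponds to Doluri l word-initially before a back vowel.
pomrug ~ pomluk, pudavig ~ puzavik — Zokulen g corresponds to Doluri k word-finally.
Applying these to Zokulen 'romobig':
  romobig → lomobig   (r→l word-initially before a back vowel)
  lomobig → lomobik   (g→k word-finally)
So the Doluri cognate is 'lomobik'.

lomobik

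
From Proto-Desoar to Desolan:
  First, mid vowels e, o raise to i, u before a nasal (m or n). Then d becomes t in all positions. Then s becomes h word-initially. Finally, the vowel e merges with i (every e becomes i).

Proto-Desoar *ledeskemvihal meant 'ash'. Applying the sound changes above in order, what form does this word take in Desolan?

litiskimvihal

Desolan: *ledeskemvihal
  ledeskemvihal → ledeskimvihal   [pre-nasal raising]
  ledeskimvihal → leteskimvihal   [unconditioned shift]
  leteskimvihal (rule 3 does not apply)
  leteskimvihal → litiskimvihal   [vowel merger]
  giving Desolan litiskimvihal.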